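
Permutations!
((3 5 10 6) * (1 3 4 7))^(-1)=(1 7 4 6 10 5 3)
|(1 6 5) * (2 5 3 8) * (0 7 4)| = |(0 7 4)(1 6 3 8 2 5)| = 6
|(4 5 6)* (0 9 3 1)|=12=|(0 9 3 1)(4 5 6)|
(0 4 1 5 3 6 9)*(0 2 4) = [0, 5, 4, 6, 1, 3, 9, 7, 8, 2] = (1 5 3 6 9 2 4)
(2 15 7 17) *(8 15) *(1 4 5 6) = (1 4 5 6)(2 8 15 7 17) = [0, 4, 8, 3, 5, 6, 1, 17, 15, 9, 10, 11, 12, 13, 14, 7, 16, 2]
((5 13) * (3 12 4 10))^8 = ((3 12 4 10)(5 13))^8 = (13)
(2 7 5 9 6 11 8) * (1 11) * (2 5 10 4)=[0, 11, 7, 3, 2, 9, 1, 10, 5, 6, 4, 8]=(1 11 8 5 9 6)(2 7 10 4)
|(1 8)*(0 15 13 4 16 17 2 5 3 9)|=10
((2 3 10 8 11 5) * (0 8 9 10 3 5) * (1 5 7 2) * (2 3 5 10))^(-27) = (11)(1 10 9 2 7 3 5)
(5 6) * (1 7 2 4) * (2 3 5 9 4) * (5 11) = (1 7 3 11 5 6 9 4) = [0, 7, 2, 11, 1, 6, 9, 3, 8, 4, 10, 5]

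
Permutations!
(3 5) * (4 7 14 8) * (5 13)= (3 13 5)(4 7 14 8)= [0, 1, 2, 13, 7, 3, 6, 14, 4, 9, 10, 11, 12, 5, 8]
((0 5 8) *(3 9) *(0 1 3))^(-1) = ((0 5 8 1 3 9))^(-1) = (0 9 3 1 8 5)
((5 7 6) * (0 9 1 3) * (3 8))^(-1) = ((0 9 1 8 3)(5 7 6))^(-1) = (0 3 8 1 9)(5 6 7)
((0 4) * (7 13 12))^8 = (7 12 13)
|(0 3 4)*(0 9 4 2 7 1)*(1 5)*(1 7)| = |(0 3 2 1)(4 9)(5 7)| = 4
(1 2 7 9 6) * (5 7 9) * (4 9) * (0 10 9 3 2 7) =[10, 7, 4, 2, 3, 0, 1, 5, 8, 6, 9] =(0 10 9 6 1 7 5)(2 4 3)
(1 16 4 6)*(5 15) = (1 16 4 6)(5 15) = [0, 16, 2, 3, 6, 15, 1, 7, 8, 9, 10, 11, 12, 13, 14, 5, 4]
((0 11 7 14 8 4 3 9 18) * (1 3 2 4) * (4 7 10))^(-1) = (0 18 9 3 1 8 14 7 2 4 10 11)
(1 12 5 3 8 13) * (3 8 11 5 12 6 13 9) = [0, 6, 2, 11, 4, 8, 13, 7, 9, 3, 10, 5, 12, 1] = (1 6 13)(3 11 5 8 9)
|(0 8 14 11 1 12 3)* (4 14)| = |(0 8 4 14 11 1 12 3)| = 8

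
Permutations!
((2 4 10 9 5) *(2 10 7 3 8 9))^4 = (2 8)(3 10)(4 9)(5 7)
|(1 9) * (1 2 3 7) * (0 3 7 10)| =12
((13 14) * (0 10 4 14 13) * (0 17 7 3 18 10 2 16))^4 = (0 2 16)(3 14 18 17 10 7 4)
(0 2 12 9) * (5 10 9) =(0 2 12 5 10 9) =[2, 1, 12, 3, 4, 10, 6, 7, 8, 0, 9, 11, 5]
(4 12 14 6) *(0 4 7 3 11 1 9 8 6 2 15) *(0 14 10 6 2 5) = (0 4 12 10 6 7 3 11 1 9 8 2 15 14 5) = [4, 9, 15, 11, 12, 0, 7, 3, 2, 8, 6, 1, 10, 13, 5, 14]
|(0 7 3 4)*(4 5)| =5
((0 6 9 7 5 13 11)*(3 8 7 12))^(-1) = (0 11 13 5 7 8 3 12 9 6)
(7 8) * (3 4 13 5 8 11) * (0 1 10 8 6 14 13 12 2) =(0 1 10 8 7 11 3 4 12 2)(5 6 14 13) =[1, 10, 0, 4, 12, 6, 14, 11, 7, 9, 8, 3, 2, 5, 13]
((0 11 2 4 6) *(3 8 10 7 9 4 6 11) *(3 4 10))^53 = (0 2 4 6 11)(3 8)(7 10 9)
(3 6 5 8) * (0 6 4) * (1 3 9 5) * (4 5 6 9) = [9, 3, 2, 5, 0, 8, 1, 7, 4, 6] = (0 9 6 1 3 5 8 4)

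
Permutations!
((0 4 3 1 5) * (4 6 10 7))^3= ((0 6 10 7 4 3 1 5))^3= (0 7 1 6 4 5 10 3)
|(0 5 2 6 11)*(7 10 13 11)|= |(0 5 2 6 7 10 13 11)|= 8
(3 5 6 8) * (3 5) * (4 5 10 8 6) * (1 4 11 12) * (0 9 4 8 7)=(0 9 4 5 11 12 1 8 10 7)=[9, 8, 2, 3, 5, 11, 6, 0, 10, 4, 7, 12, 1]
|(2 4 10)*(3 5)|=|(2 4 10)(3 5)|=6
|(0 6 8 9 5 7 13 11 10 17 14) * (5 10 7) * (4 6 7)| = 11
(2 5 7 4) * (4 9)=[0, 1, 5, 3, 2, 7, 6, 9, 8, 4]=(2 5 7 9 4)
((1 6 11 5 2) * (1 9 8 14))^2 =((1 6 11 5 2 9 8 14))^2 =(1 11 2 8)(5 9 14 6)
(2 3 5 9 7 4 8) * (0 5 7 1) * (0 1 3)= [5, 1, 0, 7, 8, 9, 6, 4, 2, 3]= (0 5 9 3 7 4 8 2)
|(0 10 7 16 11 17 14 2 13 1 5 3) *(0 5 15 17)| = |(0 10 7 16 11)(1 15 17 14 2 13)(3 5)| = 30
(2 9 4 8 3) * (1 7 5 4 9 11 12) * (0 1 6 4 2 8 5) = (0 1 7)(2 11 12 6 4 5)(3 8) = [1, 7, 11, 8, 5, 2, 4, 0, 3, 9, 10, 12, 6]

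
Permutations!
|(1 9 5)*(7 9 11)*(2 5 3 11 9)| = 7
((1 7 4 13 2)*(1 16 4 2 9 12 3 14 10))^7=(1 12 16 10 9 2 14 13 7 3 4)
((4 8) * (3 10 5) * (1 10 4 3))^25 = (1 10 5)(3 4 8)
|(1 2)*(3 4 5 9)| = 4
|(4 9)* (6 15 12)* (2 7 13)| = 6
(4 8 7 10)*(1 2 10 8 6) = (1 2 10 4 6)(7 8) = [0, 2, 10, 3, 6, 5, 1, 8, 7, 9, 4]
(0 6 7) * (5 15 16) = (0 6 7)(5 15 16) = [6, 1, 2, 3, 4, 15, 7, 0, 8, 9, 10, 11, 12, 13, 14, 16, 5]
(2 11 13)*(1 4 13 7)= (1 4 13 2 11 7)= [0, 4, 11, 3, 13, 5, 6, 1, 8, 9, 10, 7, 12, 2]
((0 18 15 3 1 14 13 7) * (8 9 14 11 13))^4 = ((0 18 15 3 1 11 13 7)(8 9 14))^4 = (0 1)(3 7)(8 9 14)(11 18)(13 15)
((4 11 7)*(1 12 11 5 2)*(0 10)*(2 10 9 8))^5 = ((0 9 8 2 1 12 11 7 4 5 10))^5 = (0 12 10 1 5 2 4 8 7 9 11)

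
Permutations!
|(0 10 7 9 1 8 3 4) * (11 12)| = 8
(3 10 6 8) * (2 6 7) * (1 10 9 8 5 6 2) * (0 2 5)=[2, 10, 5, 9, 4, 6, 0, 1, 3, 8, 7]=(0 2 5 6)(1 10 7)(3 9 8)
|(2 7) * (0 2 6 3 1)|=|(0 2 7 6 3 1)|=6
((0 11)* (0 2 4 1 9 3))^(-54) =((0 11 2 4 1 9 3))^(-54) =(0 2 1 3 11 4 9)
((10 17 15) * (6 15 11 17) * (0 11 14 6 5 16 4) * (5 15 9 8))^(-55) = ((0 11 17 14 6 9 8 5 16 4)(10 15))^(-55) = (0 9)(4 6)(5 17)(8 11)(10 15)(14 16)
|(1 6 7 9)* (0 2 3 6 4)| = 8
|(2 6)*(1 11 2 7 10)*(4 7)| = 7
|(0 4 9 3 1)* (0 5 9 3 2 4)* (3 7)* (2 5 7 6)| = |(1 7 3)(2 4 6)(5 9)| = 6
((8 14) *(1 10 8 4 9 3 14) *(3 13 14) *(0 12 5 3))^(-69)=((0 12 5 3)(1 10 8)(4 9 13 14))^(-69)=(0 3 5 12)(4 14 13 9)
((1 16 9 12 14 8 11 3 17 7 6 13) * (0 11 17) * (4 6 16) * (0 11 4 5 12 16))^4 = (0 1 8 4 5 17 6 12 7 13 14) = ((0 4 6 13 1 5 12 14 8 17 7)(3 11)(9 16))^4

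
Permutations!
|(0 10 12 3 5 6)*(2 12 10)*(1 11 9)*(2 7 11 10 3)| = |(0 7 11 9 1 10 3 5 6)(2 12)| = 18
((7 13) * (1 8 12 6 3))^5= ((1 8 12 6 3)(7 13))^5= (7 13)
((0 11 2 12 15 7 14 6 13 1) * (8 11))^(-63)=(0 2 7 13 8 12 14 1 11 15 6)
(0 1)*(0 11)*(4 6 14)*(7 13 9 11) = [1, 7, 2, 3, 6, 5, 14, 13, 8, 11, 10, 0, 12, 9, 4] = (0 1 7 13 9 11)(4 6 14)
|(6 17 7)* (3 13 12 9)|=12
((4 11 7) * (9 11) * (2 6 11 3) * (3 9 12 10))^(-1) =((2 6 11 7 4 12 10 3))^(-1) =(2 3 10 12 4 7 11 6)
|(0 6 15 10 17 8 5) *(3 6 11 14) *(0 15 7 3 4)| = |(0 11 14 4)(3 6 7)(5 15 10 17 8)| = 60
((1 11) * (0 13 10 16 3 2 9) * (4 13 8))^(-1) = (0 9 2 3 16 10 13 4 8)(1 11)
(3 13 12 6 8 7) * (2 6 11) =(2 6 8 7 3 13 12 11) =[0, 1, 6, 13, 4, 5, 8, 3, 7, 9, 10, 2, 11, 12]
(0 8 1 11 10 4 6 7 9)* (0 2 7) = (0 8 1 11 10 4 6)(2 7 9) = [8, 11, 7, 3, 6, 5, 0, 9, 1, 2, 4, 10]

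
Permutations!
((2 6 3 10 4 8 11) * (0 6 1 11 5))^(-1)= ((0 6 3 10 4 8 5)(1 11 2))^(-1)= (0 5 8 4 10 3 6)(1 2 11)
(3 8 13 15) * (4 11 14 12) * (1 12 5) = (1 12 4 11 14 5)(3 8 13 15) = [0, 12, 2, 8, 11, 1, 6, 7, 13, 9, 10, 14, 4, 15, 5, 3]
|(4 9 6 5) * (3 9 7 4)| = 4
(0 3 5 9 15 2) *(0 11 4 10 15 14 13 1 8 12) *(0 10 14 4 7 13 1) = (0 3 5 9 4 14 1 8 12 10 15 2 11 7 13) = [3, 8, 11, 5, 14, 9, 6, 13, 12, 4, 15, 7, 10, 0, 1, 2]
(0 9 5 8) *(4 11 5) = (0 9 4 11 5 8) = [9, 1, 2, 3, 11, 8, 6, 7, 0, 4, 10, 5]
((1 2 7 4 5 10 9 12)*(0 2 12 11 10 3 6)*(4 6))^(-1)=(0 6 7 2)(1 12)(3 5 4)(9 10 11)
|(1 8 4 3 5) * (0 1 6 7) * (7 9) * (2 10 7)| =|(0 1 8 4 3 5 6 9 2 10 7)| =11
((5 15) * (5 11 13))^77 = ((5 15 11 13))^77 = (5 15 11 13)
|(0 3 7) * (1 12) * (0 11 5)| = 10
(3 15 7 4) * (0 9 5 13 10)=(0 9 5 13 10)(3 15 7 4)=[9, 1, 2, 15, 3, 13, 6, 4, 8, 5, 0, 11, 12, 10, 14, 7]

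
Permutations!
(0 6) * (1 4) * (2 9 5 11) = [6, 4, 9, 3, 1, 11, 0, 7, 8, 5, 10, 2] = (0 6)(1 4)(2 9 5 11)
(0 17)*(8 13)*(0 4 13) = (0 17 4 13 8) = [17, 1, 2, 3, 13, 5, 6, 7, 0, 9, 10, 11, 12, 8, 14, 15, 16, 4]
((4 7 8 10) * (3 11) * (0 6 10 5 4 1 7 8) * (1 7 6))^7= ((0 1 6 10 7)(3 11)(4 8 5))^7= (0 6 7 1 10)(3 11)(4 8 5)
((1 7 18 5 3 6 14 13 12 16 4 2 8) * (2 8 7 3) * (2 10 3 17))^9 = (1 14 7 16 10)(2 12 5 8 6)(3 17 13 18 4)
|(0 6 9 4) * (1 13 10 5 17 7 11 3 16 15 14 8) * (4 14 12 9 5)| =|(0 6 5 17 7 11 3 16 15 12 9 14 8 1 13 10 4)| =17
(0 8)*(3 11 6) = (0 8)(3 11 6) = [8, 1, 2, 11, 4, 5, 3, 7, 0, 9, 10, 6]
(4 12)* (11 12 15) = (4 15 11 12) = [0, 1, 2, 3, 15, 5, 6, 7, 8, 9, 10, 12, 4, 13, 14, 11]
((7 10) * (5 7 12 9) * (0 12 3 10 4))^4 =(0 7 9)(4 5 12)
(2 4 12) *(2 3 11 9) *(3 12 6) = (12)(2 4 6 3 11 9) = [0, 1, 4, 11, 6, 5, 3, 7, 8, 2, 10, 9, 12]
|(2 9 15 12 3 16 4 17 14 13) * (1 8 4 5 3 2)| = 12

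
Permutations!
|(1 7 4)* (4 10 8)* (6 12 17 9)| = 20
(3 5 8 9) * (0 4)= (0 4)(3 5 8 9)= [4, 1, 2, 5, 0, 8, 6, 7, 9, 3]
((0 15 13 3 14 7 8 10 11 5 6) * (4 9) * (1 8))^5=((0 15 13 3 14 7 1 8 10 11 5 6)(4 9))^5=(0 7 5 3 10 15 1 6 14 11 13 8)(4 9)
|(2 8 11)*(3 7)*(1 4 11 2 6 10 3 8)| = 9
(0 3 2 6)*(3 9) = (0 9 3 2 6) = [9, 1, 6, 2, 4, 5, 0, 7, 8, 3]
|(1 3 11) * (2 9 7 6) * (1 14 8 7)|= 9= |(1 3 11 14 8 7 6 2 9)|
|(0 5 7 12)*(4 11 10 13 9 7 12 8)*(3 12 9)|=|(0 5 9 7 8 4 11 10 13 3 12)|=11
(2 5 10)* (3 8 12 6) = [0, 1, 5, 8, 4, 10, 3, 7, 12, 9, 2, 11, 6] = (2 5 10)(3 8 12 6)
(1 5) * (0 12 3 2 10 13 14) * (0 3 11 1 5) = (0 12 11 1)(2 10 13 14 3) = [12, 0, 10, 2, 4, 5, 6, 7, 8, 9, 13, 1, 11, 14, 3]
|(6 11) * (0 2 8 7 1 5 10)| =14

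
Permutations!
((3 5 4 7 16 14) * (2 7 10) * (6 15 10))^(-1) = ((2 7 16 14 3 5 4 6 15 10))^(-1) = (2 10 15 6 4 5 3 14 16 7)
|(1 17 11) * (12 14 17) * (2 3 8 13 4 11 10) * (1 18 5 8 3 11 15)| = 13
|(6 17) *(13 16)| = 2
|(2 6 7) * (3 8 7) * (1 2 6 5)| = 12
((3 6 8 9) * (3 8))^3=(3 6)(8 9)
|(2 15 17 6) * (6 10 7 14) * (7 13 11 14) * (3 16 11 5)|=11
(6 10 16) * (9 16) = [0, 1, 2, 3, 4, 5, 10, 7, 8, 16, 9, 11, 12, 13, 14, 15, 6] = (6 10 9 16)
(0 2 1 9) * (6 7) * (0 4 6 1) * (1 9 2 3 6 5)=(0 3 6 7 9 4 5 1 2)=[3, 2, 0, 6, 5, 1, 7, 9, 8, 4]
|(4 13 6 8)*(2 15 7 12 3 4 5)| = 10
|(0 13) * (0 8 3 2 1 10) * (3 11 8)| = |(0 13 3 2 1 10)(8 11)| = 6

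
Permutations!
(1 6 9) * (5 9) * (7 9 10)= (1 6 5 10 7 9)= [0, 6, 2, 3, 4, 10, 5, 9, 8, 1, 7]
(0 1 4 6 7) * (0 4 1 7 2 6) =[7, 1, 6, 3, 0, 5, 2, 4] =(0 7 4)(2 6)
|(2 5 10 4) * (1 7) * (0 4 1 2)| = 10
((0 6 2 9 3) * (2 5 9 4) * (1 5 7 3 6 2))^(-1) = ((0 2 4 1 5 9 6 7 3))^(-1) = (0 3 7 6 9 5 1 4 2)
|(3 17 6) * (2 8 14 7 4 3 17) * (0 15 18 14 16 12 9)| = |(0 15 18 14 7 4 3 2 8 16 12 9)(6 17)| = 12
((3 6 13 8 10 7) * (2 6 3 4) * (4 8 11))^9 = (2 4 11 13 6)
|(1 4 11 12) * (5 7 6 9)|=4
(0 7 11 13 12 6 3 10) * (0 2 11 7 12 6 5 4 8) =(0 12 5 4 8)(2 11 13 6 3 10) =[12, 1, 11, 10, 8, 4, 3, 7, 0, 9, 2, 13, 5, 6]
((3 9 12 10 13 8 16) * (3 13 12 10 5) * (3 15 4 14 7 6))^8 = ((3 9 10 12 5 15 4 14 7 6)(8 16 13))^8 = (3 7 4 5 10)(6 14 15 12 9)(8 13 16)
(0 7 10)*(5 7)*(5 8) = (0 8 5 7 10) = [8, 1, 2, 3, 4, 7, 6, 10, 5, 9, 0]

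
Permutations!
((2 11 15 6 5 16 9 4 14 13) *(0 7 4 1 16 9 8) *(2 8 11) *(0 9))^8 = (0 16 14 6 9 7 11 13 5 1 4 15 8)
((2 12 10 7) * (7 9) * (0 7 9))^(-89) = (0 7 2 12 10)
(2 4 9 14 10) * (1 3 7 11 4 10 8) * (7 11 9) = [0, 3, 10, 11, 7, 5, 6, 9, 1, 14, 2, 4, 12, 13, 8] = (1 3 11 4 7 9 14 8)(2 10)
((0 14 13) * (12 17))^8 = ((0 14 13)(12 17))^8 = (17)(0 13 14)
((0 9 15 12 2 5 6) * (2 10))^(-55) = (0 9 15 12 10 2 5 6)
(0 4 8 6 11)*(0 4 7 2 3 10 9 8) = (0 7 2 3 10 9 8 6 11 4) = [7, 1, 3, 10, 0, 5, 11, 2, 6, 8, 9, 4]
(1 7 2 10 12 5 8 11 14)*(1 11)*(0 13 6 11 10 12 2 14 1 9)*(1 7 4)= (0 13 6 11 7 14 10 2 12 5 8 9)(1 4)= [13, 4, 12, 3, 1, 8, 11, 14, 9, 0, 2, 7, 5, 6, 10]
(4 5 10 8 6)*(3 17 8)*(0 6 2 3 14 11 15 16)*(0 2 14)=(0 6 4 5 10)(2 3 17 8 14 11 15 16)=[6, 1, 3, 17, 5, 10, 4, 7, 14, 9, 0, 15, 12, 13, 11, 16, 2, 8]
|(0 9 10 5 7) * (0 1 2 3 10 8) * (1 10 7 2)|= 15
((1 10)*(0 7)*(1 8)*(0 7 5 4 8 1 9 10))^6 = (0 1 10 9 8 4 5)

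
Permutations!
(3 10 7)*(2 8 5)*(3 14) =(2 8 5)(3 10 7 14) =[0, 1, 8, 10, 4, 2, 6, 14, 5, 9, 7, 11, 12, 13, 3]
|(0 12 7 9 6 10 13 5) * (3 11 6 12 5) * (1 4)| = |(0 5)(1 4)(3 11 6 10 13)(7 9 12)| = 30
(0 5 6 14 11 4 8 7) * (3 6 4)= (0 5 4 8 7)(3 6 14 11)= [5, 1, 2, 6, 8, 4, 14, 0, 7, 9, 10, 3, 12, 13, 11]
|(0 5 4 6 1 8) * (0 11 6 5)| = |(1 8 11 6)(4 5)| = 4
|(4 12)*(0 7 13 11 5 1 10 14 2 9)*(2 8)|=22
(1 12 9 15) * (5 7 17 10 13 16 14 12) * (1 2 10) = (1 5 7 17)(2 10 13 16 14 12 9 15) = [0, 5, 10, 3, 4, 7, 6, 17, 8, 15, 13, 11, 9, 16, 12, 2, 14, 1]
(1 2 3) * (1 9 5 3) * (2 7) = (1 7 2)(3 9 5) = [0, 7, 1, 9, 4, 3, 6, 2, 8, 5]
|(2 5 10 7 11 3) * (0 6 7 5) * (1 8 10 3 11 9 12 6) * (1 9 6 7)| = 11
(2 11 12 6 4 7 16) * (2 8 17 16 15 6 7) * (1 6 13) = (1 6 4 2 11 12 7 15 13)(8 17 16) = [0, 6, 11, 3, 2, 5, 4, 15, 17, 9, 10, 12, 7, 1, 14, 13, 8, 16]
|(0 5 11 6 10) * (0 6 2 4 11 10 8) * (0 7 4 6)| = |(0 5 10)(2 6 8 7 4 11)| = 6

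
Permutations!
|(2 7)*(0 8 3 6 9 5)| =6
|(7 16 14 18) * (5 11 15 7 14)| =10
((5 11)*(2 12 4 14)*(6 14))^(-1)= ((2 12 4 6 14)(5 11))^(-1)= (2 14 6 4 12)(5 11)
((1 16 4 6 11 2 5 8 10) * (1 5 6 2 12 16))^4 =((2 6 11 12 16 4)(5 8 10))^4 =(2 16 11)(4 12 6)(5 8 10)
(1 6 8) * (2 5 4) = [0, 6, 5, 3, 2, 4, 8, 7, 1] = (1 6 8)(2 5 4)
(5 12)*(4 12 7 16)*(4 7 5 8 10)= (4 12 8 10)(7 16)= [0, 1, 2, 3, 12, 5, 6, 16, 10, 9, 4, 11, 8, 13, 14, 15, 7]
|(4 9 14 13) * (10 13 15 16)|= |(4 9 14 15 16 10 13)|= 7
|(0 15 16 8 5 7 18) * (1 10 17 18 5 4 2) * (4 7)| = 12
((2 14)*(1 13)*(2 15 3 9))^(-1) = (1 13)(2 9 3 15 14) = ((1 13)(2 14 15 3 9))^(-1)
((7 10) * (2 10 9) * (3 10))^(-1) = (2 9 7 10 3)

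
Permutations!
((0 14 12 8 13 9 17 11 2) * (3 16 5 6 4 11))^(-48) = ((0 14 12 8 13 9 17 3 16 5 6 4 11 2))^(-48) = (0 16 12 6 13 11 17)(2 3 14 5 8 4 9)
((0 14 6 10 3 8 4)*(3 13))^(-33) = (0 4 8 3 13 10 6 14)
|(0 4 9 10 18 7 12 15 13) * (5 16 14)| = |(0 4 9 10 18 7 12 15 13)(5 16 14)| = 9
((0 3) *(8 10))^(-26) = ((0 3)(8 10))^(-26) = (10)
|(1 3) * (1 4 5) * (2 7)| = 4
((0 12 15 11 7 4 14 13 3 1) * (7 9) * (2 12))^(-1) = (0 1 3 13 14 4 7 9 11 15 12 2)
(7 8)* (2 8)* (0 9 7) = (0 9 7 2 8) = [9, 1, 8, 3, 4, 5, 6, 2, 0, 7]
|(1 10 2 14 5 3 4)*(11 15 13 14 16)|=11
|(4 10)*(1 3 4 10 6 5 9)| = 6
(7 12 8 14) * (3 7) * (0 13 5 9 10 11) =(0 13 5 9 10 11)(3 7 12 8 14) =[13, 1, 2, 7, 4, 9, 6, 12, 14, 10, 11, 0, 8, 5, 3]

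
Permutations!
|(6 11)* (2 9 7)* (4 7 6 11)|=|(11)(2 9 6 4 7)|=5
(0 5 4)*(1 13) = [5, 13, 2, 3, 0, 4, 6, 7, 8, 9, 10, 11, 12, 1] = (0 5 4)(1 13)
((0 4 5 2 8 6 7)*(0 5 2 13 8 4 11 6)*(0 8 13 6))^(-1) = (13)(0 11)(2 4)(5 7 6)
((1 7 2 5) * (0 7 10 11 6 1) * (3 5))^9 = (0 5 3 2 7)(1 10 11 6)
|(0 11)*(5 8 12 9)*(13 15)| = 4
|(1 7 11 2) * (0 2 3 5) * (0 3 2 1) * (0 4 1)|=|(1 7 11 2 4)(3 5)|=10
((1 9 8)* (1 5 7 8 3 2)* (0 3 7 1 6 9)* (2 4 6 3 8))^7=((0 8 5 1)(2 3 4 6 9 7))^7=(0 1 5 8)(2 3 4 6 9 7)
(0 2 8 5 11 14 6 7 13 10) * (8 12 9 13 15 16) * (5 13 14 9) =(0 2 12 5 11 9 14 6 7 15 16 8 13 10) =[2, 1, 12, 3, 4, 11, 7, 15, 13, 14, 0, 9, 5, 10, 6, 16, 8]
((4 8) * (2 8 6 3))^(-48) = (2 4 3 8 6)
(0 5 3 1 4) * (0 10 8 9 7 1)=[5, 4, 2, 0, 10, 3, 6, 1, 9, 7, 8]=(0 5 3)(1 4 10 8 9 7)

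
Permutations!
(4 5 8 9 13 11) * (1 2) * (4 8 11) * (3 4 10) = [0, 2, 1, 4, 5, 11, 6, 7, 9, 13, 3, 8, 12, 10] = (1 2)(3 4 5 11 8 9 13 10)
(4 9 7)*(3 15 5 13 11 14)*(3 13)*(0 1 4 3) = (0 1 4 9 7 3 15 5)(11 14 13) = [1, 4, 2, 15, 9, 0, 6, 3, 8, 7, 10, 14, 12, 11, 13, 5]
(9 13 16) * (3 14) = [0, 1, 2, 14, 4, 5, 6, 7, 8, 13, 10, 11, 12, 16, 3, 15, 9] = (3 14)(9 13 16)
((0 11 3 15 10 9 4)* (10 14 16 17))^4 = ((0 11 3 15 14 16 17 10 9 4))^4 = (0 14 9 3 17)(4 15 10 11 16)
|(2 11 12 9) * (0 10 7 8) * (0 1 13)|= 12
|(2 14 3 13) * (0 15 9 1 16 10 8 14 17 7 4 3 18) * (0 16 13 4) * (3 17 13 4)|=|(0 15 9 1 4 17 7)(2 13)(8 14 18 16 10)|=70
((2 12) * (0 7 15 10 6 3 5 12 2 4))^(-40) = (0 3 7 5 15 12 10 4 6)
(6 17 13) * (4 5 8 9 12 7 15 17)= (4 5 8 9 12 7 15 17 13 6)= [0, 1, 2, 3, 5, 8, 4, 15, 9, 12, 10, 11, 7, 6, 14, 17, 16, 13]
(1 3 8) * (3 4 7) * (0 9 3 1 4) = (0 9 3 8 4 7 1) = [9, 0, 2, 8, 7, 5, 6, 1, 4, 3]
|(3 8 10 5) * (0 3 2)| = 6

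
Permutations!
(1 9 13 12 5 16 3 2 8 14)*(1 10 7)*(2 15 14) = [0, 9, 8, 15, 4, 16, 6, 1, 2, 13, 7, 11, 5, 12, 10, 14, 3] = (1 9 13 12 5 16 3 15 14 10 7)(2 8)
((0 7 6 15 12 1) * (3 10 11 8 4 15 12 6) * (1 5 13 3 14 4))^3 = (0 4 12 3 8 7 15 5 10 1 14 6 13 11)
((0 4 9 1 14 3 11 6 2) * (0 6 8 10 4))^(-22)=((1 14 3 11 8 10 4 9)(2 6))^(-22)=(1 3 8 4)(9 14 11 10)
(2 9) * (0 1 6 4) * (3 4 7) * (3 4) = (0 1 6 7 4)(2 9) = [1, 6, 9, 3, 0, 5, 7, 4, 8, 2]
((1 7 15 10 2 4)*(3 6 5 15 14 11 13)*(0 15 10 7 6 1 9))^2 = ((0 15 7 14 11 13 3 1 6 5 10 2 4 9))^2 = (0 7 11 3 6 10 4)(1 5 2 9 15 14 13)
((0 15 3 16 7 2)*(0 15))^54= (2 7 16 3 15)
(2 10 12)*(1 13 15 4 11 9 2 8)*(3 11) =(1 13 15 4 3 11 9 2 10 12 8) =[0, 13, 10, 11, 3, 5, 6, 7, 1, 2, 12, 9, 8, 15, 14, 4]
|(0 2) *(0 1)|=3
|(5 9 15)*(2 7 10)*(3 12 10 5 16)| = |(2 7 5 9 15 16 3 12 10)| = 9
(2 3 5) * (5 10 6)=[0, 1, 3, 10, 4, 2, 5, 7, 8, 9, 6]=(2 3 10 6 5)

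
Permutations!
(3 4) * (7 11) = (3 4)(7 11) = [0, 1, 2, 4, 3, 5, 6, 11, 8, 9, 10, 7]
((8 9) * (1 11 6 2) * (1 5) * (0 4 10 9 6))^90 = ((0 4 10 9 8 6 2 5 1 11))^90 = (11)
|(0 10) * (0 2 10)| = 2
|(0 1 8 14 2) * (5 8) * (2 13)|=7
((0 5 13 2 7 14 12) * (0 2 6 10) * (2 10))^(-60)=(0 6 14)(2 12 5)(7 10 13)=((0 5 13 6 2 7 14 12 10))^(-60)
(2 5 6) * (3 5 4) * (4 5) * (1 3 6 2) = [0, 3, 5, 4, 6, 2, 1] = (1 3 4 6)(2 5)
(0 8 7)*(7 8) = (8)(0 7) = [7, 1, 2, 3, 4, 5, 6, 0, 8]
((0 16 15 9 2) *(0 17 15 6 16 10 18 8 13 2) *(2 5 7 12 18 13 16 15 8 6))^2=((0 10 13 5 7 12 18 6 15 9)(2 17 8 16))^2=(0 13 7 18 15)(2 8)(5 12 6 9 10)(16 17)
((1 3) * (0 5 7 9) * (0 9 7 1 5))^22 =(9)(1 3 5)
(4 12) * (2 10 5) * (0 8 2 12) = (0 8 2 10 5 12 4) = [8, 1, 10, 3, 0, 12, 6, 7, 2, 9, 5, 11, 4]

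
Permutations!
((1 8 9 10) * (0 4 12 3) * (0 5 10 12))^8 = (1 8 9 12 3 5 10)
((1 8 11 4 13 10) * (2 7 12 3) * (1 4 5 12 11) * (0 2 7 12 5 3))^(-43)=(0 12 2)(1 8)(3 11 7)(4 10 13)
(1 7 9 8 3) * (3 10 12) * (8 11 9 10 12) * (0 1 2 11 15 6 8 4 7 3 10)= [1, 3, 11, 2, 7, 5, 8, 0, 12, 15, 4, 9, 10, 13, 14, 6]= (0 1 3 2 11 9 15 6 8 12 10 4 7)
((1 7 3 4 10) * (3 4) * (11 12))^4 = ((1 7 4 10)(11 12))^4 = (12)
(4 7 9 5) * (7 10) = (4 10 7 9 5) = [0, 1, 2, 3, 10, 4, 6, 9, 8, 5, 7]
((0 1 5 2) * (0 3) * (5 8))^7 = (0 1 8 5 2 3)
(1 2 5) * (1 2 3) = (1 3)(2 5) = [0, 3, 5, 1, 4, 2]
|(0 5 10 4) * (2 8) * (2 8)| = 4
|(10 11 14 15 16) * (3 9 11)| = |(3 9 11 14 15 16 10)| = 7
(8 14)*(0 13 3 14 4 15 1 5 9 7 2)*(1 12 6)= (0 13 3 14 8 4 15 12 6 1 5 9 7 2)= [13, 5, 0, 14, 15, 9, 1, 2, 4, 7, 10, 11, 6, 3, 8, 12]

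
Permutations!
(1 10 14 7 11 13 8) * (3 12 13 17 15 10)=(1 3 12 13 8)(7 11 17 15 10 14)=[0, 3, 2, 12, 4, 5, 6, 11, 1, 9, 14, 17, 13, 8, 7, 10, 16, 15]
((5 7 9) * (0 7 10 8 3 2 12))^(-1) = ((0 7 9 5 10 8 3 2 12))^(-1) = (0 12 2 3 8 10 5 9 7)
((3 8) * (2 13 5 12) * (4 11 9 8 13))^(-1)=(2 12 5 13 3 8 9 11 4)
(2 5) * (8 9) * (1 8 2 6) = (1 8 9 2 5 6) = [0, 8, 5, 3, 4, 6, 1, 7, 9, 2]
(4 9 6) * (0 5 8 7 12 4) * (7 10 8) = (0 5 7 12 4 9 6)(8 10) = [5, 1, 2, 3, 9, 7, 0, 12, 10, 6, 8, 11, 4]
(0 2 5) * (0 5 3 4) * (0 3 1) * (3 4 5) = [2, 0, 1, 5, 4, 3] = (0 2 1)(3 5)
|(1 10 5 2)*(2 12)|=|(1 10 5 12 2)|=5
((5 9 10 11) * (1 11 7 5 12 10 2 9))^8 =((1 11 12 10 7 5)(2 9))^8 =(1 12 7)(5 11 10)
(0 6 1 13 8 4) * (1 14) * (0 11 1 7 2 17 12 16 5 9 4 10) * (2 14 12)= (0 6 12 16 5 9 4 11 1 13 8 10)(2 17)(7 14)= [6, 13, 17, 3, 11, 9, 12, 14, 10, 4, 0, 1, 16, 8, 7, 15, 5, 2]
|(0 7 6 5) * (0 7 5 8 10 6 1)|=|(0 5 7 1)(6 8 10)|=12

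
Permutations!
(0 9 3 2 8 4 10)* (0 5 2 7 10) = (0 9 3 7 10 5 2 8 4) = [9, 1, 8, 7, 0, 2, 6, 10, 4, 3, 5]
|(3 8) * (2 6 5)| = 6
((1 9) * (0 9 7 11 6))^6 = (11)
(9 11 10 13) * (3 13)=(3 13 9 11 10)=[0, 1, 2, 13, 4, 5, 6, 7, 8, 11, 3, 10, 12, 9]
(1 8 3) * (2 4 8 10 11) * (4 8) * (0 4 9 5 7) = [4, 10, 8, 1, 9, 7, 6, 0, 3, 5, 11, 2] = (0 4 9 5 7)(1 10 11 2 8 3)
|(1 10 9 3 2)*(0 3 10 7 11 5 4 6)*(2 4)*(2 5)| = |(0 3 4 6)(1 7 11 2)(9 10)| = 4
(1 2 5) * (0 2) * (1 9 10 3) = [2, 0, 5, 1, 4, 9, 6, 7, 8, 10, 3] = (0 2 5 9 10 3 1)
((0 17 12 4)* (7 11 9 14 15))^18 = (0 12)(4 17)(7 14 11 15 9)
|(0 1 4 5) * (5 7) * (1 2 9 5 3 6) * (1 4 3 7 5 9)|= 7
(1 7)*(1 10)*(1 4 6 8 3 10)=[0, 7, 2, 10, 6, 5, 8, 1, 3, 9, 4]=(1 7)(3 10 4 6 8)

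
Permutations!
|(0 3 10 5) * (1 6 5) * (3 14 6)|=12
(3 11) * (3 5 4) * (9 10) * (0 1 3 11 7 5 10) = (0 1 3 7 5 4 11 10 9) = [1, 3, 2, 7, 11, 4, 6, 5, 8, 0, 9, 10]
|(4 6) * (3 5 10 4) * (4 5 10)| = |(3 10 5 4 6)| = 5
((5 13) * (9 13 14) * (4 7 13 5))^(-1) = (4 13 7)(5 9 14)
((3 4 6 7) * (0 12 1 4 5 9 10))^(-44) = ((0 12 1 4 6 7 3 5 9 10))^(-44) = (0 3 1 9 6)(4 10 7 12 5)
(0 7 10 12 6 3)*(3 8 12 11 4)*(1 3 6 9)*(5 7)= [5, 3, 2, 0, 6, 7, 8, 10, 12, 1, 11, 4, 9]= (0 5 7 10 11 4 6 8 12 9 1 3)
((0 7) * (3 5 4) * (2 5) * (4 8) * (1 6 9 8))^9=((0 7)(1 6 9 8 4 3 2 5))^9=(0 7)(1 6 9 8 4 3 2 5)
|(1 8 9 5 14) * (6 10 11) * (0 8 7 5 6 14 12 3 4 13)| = 14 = |(0 8 9 6 10 11 14 1 7 5 12 3 4 13)|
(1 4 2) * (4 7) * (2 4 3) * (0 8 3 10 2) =(0 8 3)(1 7 10 2) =[8, 7, 1, 0, 4, 5, 6, 10, 3, 9, 2]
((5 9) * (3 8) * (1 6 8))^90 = (9)(1 8)(3 6)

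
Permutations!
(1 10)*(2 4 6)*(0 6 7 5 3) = (0 6 2 4 7 5 3)(1 10) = [6, 10, 4, 0, 7, 3, 2, 5, 8, 9, 1]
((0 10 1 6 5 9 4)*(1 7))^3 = ((0 10 7 1 6 5 9 4))^3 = (0 1 9 10 6 4 7 5)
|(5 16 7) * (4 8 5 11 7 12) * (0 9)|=|(0 9)(4 8 5 16 12)(7 11)|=10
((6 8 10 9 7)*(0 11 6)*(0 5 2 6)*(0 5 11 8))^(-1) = ((0 8 10 9 7 11 5 2 6))^(-1) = (0 6 2 5 11 7 9 10 8)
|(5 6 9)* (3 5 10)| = |(3 5 6 9 10)| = 5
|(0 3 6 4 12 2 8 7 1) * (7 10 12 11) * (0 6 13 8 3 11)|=|(0 11 7 1 6 4)(2 3 13 8 10 12)|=6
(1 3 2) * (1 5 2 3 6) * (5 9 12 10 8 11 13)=(1 6)(2 9 12 10 8 11 13 5)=[0, 6, 9, 3, 4, 2, 1, 7, 11, 12, 8, 13, 10, 5]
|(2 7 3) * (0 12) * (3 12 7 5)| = 3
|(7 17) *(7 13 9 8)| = |(7 17 13 9 8)| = 5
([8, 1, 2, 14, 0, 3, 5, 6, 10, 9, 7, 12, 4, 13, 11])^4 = (0 6 11 8 5 12 10 3 4 7 14)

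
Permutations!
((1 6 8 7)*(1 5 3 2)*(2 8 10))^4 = (10)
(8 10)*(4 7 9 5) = (4 7 9 5)(8 10) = [0, 1, 2, 3, 7, 4, 6, 9, 10, 5, 8]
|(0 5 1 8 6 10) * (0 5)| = |(1 8 6 10 5)| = 5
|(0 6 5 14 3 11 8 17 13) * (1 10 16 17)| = |(0 6 5 14 3 11 8 1 10 16 17 13)| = 12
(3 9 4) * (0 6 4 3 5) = (0 6 4 5)(3 9) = [6, 1, 2, 9, 5, 0, 4, 7, 8, 3]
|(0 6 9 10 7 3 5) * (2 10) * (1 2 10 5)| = 9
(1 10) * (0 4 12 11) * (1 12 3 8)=(0 4 3 8 1 10 12 11)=[4, 10, 2, 8, 3, 5, 6, 7, 1, 9, 12, 0, 11]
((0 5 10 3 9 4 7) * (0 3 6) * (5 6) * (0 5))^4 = ((0 6 5 10)(3 9 4 7))^4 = (10)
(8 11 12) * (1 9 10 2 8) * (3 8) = (1 9 10 2 3 8 11 12) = [0, 9, 3, 8, 4, 5, 6, 7, 11, 10, 2, 12, 1]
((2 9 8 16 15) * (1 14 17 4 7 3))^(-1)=((1 14 17 4 7 3)(2 9 8 16 15))^(-1)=(1 3 7 4 17 14)(2 15 16 8 9)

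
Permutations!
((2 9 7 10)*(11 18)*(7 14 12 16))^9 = (2 14 16 10 9 12 7)(11 18)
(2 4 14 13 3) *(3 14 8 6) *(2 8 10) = [0, 1, 4, 8, 10, 5, 3, 7, 6, 9, 2, 11, 12, 14, 13] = (2 4 10)(3 8 6)(13 14)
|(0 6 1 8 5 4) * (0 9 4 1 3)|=|(0 6 3)(1 8 5)(4 9)|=6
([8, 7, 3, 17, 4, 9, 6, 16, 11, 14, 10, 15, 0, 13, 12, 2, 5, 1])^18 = (0 2 7 14 11 17 5)(1 9 8 3 16 12 15)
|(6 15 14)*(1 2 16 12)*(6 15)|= |(1 2 16 12)(14 15)|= 4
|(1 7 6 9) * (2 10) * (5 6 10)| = 7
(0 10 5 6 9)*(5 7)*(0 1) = (0 10 7 5 6 9 1) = [10, 0, 2, 3, 4, 6, 9, 5, 8, 1, 7]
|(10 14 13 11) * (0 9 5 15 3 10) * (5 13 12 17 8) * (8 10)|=4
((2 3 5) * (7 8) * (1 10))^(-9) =((1 10)(2 3 5)(7 8))^(-9) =(1 10)(7 8)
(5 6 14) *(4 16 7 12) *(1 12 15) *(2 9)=(1 12 4 16 7 15)(2 9)(5 6 14)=[0, 12, 9, 3, 16, 6, 14, 15, 8, 2, 10, 11, 4, 13, 5, 1, 7]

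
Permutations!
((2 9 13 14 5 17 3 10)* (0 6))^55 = (0 6)(2 10 3 17 5 14 13 9)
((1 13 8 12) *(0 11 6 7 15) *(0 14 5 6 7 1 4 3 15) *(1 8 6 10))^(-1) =(0 7 11)(1 10 5 14 15 3 4 12 8 6 13)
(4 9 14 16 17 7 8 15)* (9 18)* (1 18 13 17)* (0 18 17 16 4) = (0 18 9 14 4 13 16 1 17 7 8 15) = [18, 17, 2, 3, 13, 5, 6, 8, 15, 14, 10, 11, 12, 16, 4, 0, 1, 7, 9]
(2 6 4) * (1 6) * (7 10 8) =(1 6 4 2)(7 10 8) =[0, 6, 1, 3, 2, 5, 4, 10, 7, 9, 8]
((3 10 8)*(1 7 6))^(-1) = (1 6 7)(3 8 10)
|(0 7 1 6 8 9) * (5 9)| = 7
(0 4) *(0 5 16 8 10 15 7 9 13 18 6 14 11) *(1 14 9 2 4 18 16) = [18, 14, 4, 3, 5, 1, 9, 2, 10, 13, 15, 0, 12, 16, 11, 7, 8, 17, 6] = (0 18 6 9 13 16 8 10 15 7 2 4 5 1 14 11)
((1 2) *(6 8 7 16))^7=((1 2)(6 8 7 16))^7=(1 2)(6 16 7 8)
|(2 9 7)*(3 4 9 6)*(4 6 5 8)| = |(2 5 8 4 9 7)(3 6)| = 6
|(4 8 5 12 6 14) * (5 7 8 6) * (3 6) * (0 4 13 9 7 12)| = |(0 4 3 6 14 13 9 7 8 12 5)| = 11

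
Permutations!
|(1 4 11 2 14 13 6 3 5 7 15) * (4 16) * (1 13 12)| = |(1 16 4 11 2 14 12)(3 5 7 15 13 6)| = 42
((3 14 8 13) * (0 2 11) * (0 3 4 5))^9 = ((0 2 11 3 14 8 13 4 5))^9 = (14)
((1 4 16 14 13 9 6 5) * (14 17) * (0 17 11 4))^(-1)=(0 1 5 6 9 13 14 17)(4 11 16)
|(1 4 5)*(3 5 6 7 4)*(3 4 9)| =|(1 4 6 7 9 3 5)| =7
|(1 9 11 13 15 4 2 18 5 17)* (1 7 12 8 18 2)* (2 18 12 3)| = |(1 9 11 13 15 4)(2 18 5 17 7 3)(8 12)| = 6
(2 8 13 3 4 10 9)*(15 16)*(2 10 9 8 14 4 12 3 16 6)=(2 14 4 9 10 8 13 16 15 6)(3 12)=[0, 1, 14, 12, 9, 5, 2, 7, 13, 10, 8, 11, 3, 16, 4, 6, 15]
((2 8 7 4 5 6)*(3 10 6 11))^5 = (2 11 8 3 7 10 4 6 5)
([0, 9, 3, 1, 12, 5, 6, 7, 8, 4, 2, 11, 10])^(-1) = (1 3 2 10 12 4 9)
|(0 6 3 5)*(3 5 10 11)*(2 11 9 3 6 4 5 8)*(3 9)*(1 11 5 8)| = 30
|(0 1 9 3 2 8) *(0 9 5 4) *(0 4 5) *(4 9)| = |(0 1)(2 8 4 9 3)| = 10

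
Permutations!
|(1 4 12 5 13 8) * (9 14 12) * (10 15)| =8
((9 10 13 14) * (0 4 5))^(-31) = ((0 4 5)(9 10 13 14))^(-31) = (0 5 4)(9 10 13 14)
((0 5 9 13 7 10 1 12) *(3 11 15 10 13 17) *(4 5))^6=(0 11 4 15 5 10 9 1 17 12 3)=((0 4 5 9 17 3 11 15 10 1 12)(7 13))^6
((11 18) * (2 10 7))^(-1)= (2 7 10)(11 18)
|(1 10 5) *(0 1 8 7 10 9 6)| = |(0 1 9 6)(5 8 7 10)| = 4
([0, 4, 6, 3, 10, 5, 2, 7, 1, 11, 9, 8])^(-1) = [0, 8, 6, 3, 1, 5, 2, 7, 11, 10, 4, 9]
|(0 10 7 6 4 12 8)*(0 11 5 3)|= 10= |(0 10 7 6 4 12 8 11 5 3)|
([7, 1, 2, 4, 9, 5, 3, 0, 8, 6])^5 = [7, 1, 2, 4, 9, 5, 3, 0, 8, 6]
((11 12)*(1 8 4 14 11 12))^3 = (1 14 8 11 4)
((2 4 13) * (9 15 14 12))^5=(2 13 4)(9 15 14 12)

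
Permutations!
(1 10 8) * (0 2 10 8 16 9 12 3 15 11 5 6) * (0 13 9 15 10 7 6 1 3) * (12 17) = (0 2 7 6 13 9 17 12)(1 8 3 10 16 15 11 5) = [2, 8, 7, 10, 4, 1, 13, 6, 3, 17, 16, 5, 0, 9, 14, 11, 15, 12]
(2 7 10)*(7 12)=(2 12 7 10)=[0, 1, 12, 3, 4, 5, 6, 10, 8, 9, 2, 11, 7]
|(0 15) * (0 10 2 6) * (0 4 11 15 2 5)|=|(0 2 6 4 11 15 10 5)|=8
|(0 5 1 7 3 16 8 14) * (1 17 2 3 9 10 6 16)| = 13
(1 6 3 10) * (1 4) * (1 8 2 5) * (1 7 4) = [0, 6, 5, 10, 8, 7, 3, 4, 2, 9, 1] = (1 6 3 10)(2 5 7 4 8)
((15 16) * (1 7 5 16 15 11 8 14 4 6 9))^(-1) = ((1 7 5 16 11 8 14 4 6 9))^(-1) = (1 9 6 4 14 8 11 16 5 7)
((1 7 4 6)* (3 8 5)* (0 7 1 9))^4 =(0 9 6 4 7)(3 8 5) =((0 7 4 6 9)(3 8 5))^4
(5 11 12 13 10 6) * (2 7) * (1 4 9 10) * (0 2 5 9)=(0 2 7 5 11 12 13 1 4)(6 9 10)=[2, 4, 7, 3, 0, 11, 9, 5, 8, 10, 6, 12, 13, 1]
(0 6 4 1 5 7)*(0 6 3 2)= (0 3 2)(1 5 7 6 4)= [3, 5, 0, 2, 1, 7, 4, 6]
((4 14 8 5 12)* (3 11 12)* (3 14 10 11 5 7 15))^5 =((3 5 14 8 7 15)(4 10 11 12))^5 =(3 15 7 8 14 5)(4 10 11 12)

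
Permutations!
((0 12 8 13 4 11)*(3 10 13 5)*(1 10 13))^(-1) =(0 11 4 13 3 5 8 12)(1 10)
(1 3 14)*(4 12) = (1 3 14)(4 12) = [0, 3, 2, 14, 12, 5, 6, 7, 8, 9, 10, 11, 4, 13, 1]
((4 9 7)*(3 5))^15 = ((3 5)(4 9 7))^15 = (9)(3 5)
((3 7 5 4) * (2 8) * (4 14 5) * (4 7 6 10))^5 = ((2 8)(3 6 10 4)(5 14))^5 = (2 8)(3 6 10 4)(5 14)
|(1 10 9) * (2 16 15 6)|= 12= |(1 10 9)(2 16 15 6)|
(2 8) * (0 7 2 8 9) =(0 7 2 9) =[7, 1, 9, 3, 4, 5, 6, 2, 8, 0]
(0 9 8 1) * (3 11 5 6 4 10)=(0 9 8 1)(3 11 5 6 4 10)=[9, 0, 2, 11, 10, 6, 4, 7, 1, 8, 3, 5]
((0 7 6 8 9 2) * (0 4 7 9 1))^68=((0 9 2 4 7 6 8 1))^68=(0 7)(1 4)(2 8)(6 9)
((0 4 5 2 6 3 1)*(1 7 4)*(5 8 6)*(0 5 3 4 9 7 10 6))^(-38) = (0 4 10 2 1 8 6 3 5)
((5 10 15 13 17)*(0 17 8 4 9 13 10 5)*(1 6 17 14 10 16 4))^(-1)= (0 17 6 1 8 13 9 4 16 15 10 14)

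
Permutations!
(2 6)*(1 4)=[0, 4, 6, 3, 1, 5, 2]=(1 4)(2 6)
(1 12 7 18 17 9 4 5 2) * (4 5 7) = (1 12 4 7 18 17 9 5 2) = [0, 12, 1, 3, 7, 2, 6, 18, 8, 5, 10, 11, 4, 13, 14, 15, 16, 9, 17]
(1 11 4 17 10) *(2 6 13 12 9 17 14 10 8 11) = (1 2 6 13 12 9 17 8 11 4 14 10) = [0, 2, 6, 3, 14, 5, 13, 7, 11, 17, 1, 4, 9, 12, 10, 15, 16, 8]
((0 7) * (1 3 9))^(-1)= ((0 7)(1 3 9))^(-1)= (0 7)(1 9 3)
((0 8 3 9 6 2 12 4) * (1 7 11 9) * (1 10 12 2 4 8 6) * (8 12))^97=((12)(0 6 4)(1 7 11 9)(3 10 8))^97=(12)(0 6 4)(1 7 11 9)(3 10 8)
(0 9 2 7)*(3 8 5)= (0 9 2 7)(3 8 5)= [9, 1, 7, 8, 4, 3, 6, 0, 5, 2]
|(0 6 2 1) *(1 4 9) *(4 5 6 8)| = |(0 8 4 9 1)(2 5 6)| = 15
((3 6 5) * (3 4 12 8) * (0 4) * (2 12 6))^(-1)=(0 5 6 4)(2 3 8 12)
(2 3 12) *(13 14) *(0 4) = [4, 1, 3, 12, 0, 5, 6, 7, 8, 9, 10, 11, 2, 14, 13] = (0 4)(2 3 12)(13 14)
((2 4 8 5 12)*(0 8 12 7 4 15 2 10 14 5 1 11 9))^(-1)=((0 8 1 11 9)(2 15)(4 12 10 14 5 7))^(-1)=(0 9 11 1 8)(2 15)(4 7 5 14 10 12)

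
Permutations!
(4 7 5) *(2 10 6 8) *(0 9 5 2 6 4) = [9, 1, 10, 3, 7, 0, 8, 2, 6, 5, 4] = (0 9 5)(2 10 4 7)(6 8)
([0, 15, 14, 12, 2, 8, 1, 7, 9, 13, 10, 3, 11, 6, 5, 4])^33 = (1 2 8 6 4 5 13 15 14 9)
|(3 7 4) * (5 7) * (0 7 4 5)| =|(0 7 5 4 3)| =5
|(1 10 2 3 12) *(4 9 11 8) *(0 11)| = |(0 11 8 4 9)(1 10 2 3 12)| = 5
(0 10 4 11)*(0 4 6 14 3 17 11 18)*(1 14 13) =[10, 14, 2, 17, 18, 5, 13, 7, 8, 9, 6, 4, 12, 1, 3, 15, 16, 11, 0] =(0 10 6 13 1 14 3 17 11 4 18)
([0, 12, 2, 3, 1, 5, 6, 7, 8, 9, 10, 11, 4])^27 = (12)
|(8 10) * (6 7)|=|(6 7)(8 10)|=2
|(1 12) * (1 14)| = 3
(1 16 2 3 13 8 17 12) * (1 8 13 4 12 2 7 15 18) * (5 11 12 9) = (1 16 7 15 18)(2 3 4 9 5 11 12 8 17) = [0, 16, 3, 4, 9, 11, 6, 15, 17, 5, 10, 12, 8, 13, 14, 18, 7, 2, 1]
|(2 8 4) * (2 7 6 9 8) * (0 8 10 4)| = 10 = |(0 8)(4 7 6 9 10)|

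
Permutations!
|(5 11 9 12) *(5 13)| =5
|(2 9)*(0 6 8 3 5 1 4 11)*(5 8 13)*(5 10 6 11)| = 6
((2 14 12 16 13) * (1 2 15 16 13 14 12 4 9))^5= ((1 2 12 13 15 16 14 4 9))^5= (1 16 2 14 12 4 13 9 15)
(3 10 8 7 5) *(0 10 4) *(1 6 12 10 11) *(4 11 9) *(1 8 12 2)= [9, 6, 1, 11, 0, 3, 2, 5, 7, 4, 12, 8, 10]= (0 9 4)(1 6 2)(3 11 8 7 5)(10 12)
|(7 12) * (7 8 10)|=|(7 12 8 10)|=4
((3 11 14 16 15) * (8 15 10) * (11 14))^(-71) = ((3 14 16 10 8 15))^(-71) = (3 14 16 10 8 15)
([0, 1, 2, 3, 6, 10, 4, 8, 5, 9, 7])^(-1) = (4 6)(5 8 7 10)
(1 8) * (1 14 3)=(1 8 14 3)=[0, 8, 2, 1, 4, 5, 6, 7, 14, 9, 10, 11, 12, 13, 3]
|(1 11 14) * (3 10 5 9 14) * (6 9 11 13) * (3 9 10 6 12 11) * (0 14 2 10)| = 12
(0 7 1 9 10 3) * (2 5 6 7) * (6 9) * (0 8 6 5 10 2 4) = (0 4)(1 5 9 2 10 3 8 6 7) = [4, 5, 10, 8, 0, 9, 7, 1, 6, 2, 3]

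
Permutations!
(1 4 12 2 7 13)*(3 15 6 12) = [0, 4, 7, 15, 3, 5, 12, 13, 8, 9, 10, 11, 2, 1, 14, 6] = (1 4 3 15 6 12 2 7 13)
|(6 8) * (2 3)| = 2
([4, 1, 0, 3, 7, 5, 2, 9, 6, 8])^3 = (0 9 2 7 6 4 8)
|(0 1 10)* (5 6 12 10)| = 6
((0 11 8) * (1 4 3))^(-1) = (0 8 11)(1 3 4)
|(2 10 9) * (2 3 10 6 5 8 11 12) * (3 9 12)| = |(2 6 5 8 11 3 10 12)| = 8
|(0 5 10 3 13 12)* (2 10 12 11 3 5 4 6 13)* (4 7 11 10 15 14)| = |(0 7 11 3 2 15 14 4 6 13 10 5 12)| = 13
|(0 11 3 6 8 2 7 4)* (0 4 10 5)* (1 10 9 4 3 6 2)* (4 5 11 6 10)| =|(0 6 8 1 4 3 2 7 9 5)(10 11)| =10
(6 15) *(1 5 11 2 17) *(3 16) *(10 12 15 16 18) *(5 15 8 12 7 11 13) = (1 15 6 16 3 18 10 7 11 2 17)(5 13)(8 12) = [0, 15, 17, 18, 4, 13, 16, 11, 12, 9, 7, 2, 8, 5, 14, 6, 3, 1, 10]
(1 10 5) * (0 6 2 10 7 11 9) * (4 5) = (0 6 2 10 4 5 1 7 11 9) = [6, 7, 10, 3, 5, 1, 2, 11, 8, 0, 4, 9]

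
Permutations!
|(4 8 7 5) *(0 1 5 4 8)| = |(0 1 5 8 7 4)| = 6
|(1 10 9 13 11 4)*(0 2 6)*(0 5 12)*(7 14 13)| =40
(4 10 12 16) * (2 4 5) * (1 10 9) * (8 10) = [0, 8, 4, 3, 9, 2, 6, 7, 10, 1, 12, 11, 16, 13, 14, 15, 5] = (1 8 10 12 16 5 2 4 9)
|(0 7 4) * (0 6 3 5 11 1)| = 8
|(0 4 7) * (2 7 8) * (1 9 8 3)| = 8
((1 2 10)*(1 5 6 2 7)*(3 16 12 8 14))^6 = ((1 7)(2 10 5 6)(3 16 12 8 14))^6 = (2 5)(3 16 12 8 14)(6 10)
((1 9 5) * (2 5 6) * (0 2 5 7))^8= (9)(0 7 2)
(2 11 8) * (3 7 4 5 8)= (2 11 3 7 4 5 8)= [0, 1, 11, 7, 5, 8, 6, 4, 2, 9, 10, 3]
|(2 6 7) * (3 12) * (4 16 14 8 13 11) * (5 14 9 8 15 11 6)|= |(2 5 14 15 11 4 16 9 8 13 6 7)(3 12)|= 12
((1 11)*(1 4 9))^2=((1 11 4 9))^2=(1 4)(9 11)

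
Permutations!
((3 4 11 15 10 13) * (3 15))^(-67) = ((3 4 11)(10 13 15))^(-67) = (3 11 4)(10 15 13)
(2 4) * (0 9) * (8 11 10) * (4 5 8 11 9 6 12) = [6, 1, 5, 3, 2, 8, 12, 7, 9, 0, 11, 10, 4] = (0 6 12 4 2 5 8 9)(10 11)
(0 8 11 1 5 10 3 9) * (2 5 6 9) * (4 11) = [8, 6, 5, 2, 11, 10, 9, 7, 4, 0, 3, 1] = (0 8 4 11 1 6 9)(2 5 10 3)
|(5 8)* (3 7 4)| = |(3 7 4)(5 8)| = 6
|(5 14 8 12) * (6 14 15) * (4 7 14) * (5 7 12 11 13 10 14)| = |(4 12 7 5 15 6)(8 11 13 10 14)| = 30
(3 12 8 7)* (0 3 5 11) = (0 3 12 8 7 5 11) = [3, 1, 2, 12, 4, 11, 6, 5, 7, 9, 10, 0, 8]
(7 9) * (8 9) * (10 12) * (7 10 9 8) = [0, 1, 2, 3, 4, 5, 6, 7, 8, 10, 12, 11, 9] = (9 10 12)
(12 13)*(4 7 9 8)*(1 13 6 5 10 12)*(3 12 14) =[0, 13, 2, 12, 7, 10, 5, 9, 4, 8, 14, 11, 6, 1, 3] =(1 13)(3 12 6 5 10 14)(4 7 9 8)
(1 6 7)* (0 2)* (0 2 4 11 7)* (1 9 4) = (0 1 6)(4 11 7 9) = [1, 6, 2, 3, 11, 5, 0, 9, 8, 4, 10, 7]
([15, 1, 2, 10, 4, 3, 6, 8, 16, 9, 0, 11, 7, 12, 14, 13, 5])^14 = (0 7 3 13 16)(5 15 8 10 12)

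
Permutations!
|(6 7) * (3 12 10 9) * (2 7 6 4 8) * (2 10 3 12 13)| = 9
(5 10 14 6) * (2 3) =(2 3)(5 10 14 6) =[0, 1, 3, 2, 4, 10, 5, 7, 8, 9, 14, 11, 12, 13, 6]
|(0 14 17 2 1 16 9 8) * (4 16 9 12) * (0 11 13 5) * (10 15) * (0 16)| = 26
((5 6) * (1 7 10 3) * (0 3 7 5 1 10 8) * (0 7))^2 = ((0 3 10)(1 5 6)(7 8))^2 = (0 10 3)(1 6 5)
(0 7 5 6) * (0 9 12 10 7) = (5 6 9 12 10 7) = [0, 1, 2, 3, 4, 6, 9, 5, 8, 12, 7, 11, 10]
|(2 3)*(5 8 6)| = |(2 3)(5 8 6)| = 6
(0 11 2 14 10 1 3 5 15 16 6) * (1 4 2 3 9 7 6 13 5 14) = (0 11 3 14 10 4 2 1 9 7 6)(5 15 16 13) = [11, 9, 1, 14, 2, 15, 0, 6, 8, 7, 4, 3, 12, 5, 10, 16, 13]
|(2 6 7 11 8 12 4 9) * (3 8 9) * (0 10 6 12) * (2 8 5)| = |(0 10 6 7 11 9 8)(2 12 4 3 5)| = 35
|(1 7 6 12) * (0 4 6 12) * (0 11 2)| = 15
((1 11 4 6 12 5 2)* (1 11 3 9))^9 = ((1 3 9)(2 11 4 6 12 5))^9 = (2 6)(4 5)(11 12)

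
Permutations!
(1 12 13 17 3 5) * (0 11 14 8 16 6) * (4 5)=(0 11 14 8 16 6)(1 12 13 17 3 4 5)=[11, 12, 2, 4, 5, 1, 0, 7, 16, 9, 10, 14, 13, 17, 8, 15, 6, 3]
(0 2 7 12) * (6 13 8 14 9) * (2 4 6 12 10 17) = (0 4 6 13 8 14 9 12)(2 7 10 17) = [4, 1, 7, 3, 6, 5, 13, 10, 14, 12, 17, 11, 0, 8, 9, 15, 16, 2]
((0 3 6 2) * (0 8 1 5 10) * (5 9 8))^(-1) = ((0 3 6 2 5 10)(1 9 8))^(-1) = (0 10 5 2 6 3)(1 8 9)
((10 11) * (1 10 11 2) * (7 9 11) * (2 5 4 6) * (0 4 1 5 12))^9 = ((0 4 6 2 5 1 10 12)(7 9 11))^9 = (0 4 6 2 5 1 10 12)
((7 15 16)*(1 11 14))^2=(1 14 11)(7 16 15)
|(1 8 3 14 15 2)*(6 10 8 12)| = 9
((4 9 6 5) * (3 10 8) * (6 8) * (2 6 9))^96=(10)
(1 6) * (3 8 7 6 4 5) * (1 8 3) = (1 4 5)(6 8 7) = [0, 4, 2, 3, 5, 1, 8, 6, 7]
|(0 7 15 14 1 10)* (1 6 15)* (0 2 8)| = 6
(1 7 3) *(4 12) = (1 7 3)(4 12) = [0, 7, 2, 1, 12, 5, 6, 3, 8, 9, 10, 11, 4]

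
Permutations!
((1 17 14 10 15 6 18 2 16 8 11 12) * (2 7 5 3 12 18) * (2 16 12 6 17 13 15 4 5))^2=((1 13 15 17 14 10 4 5 3 6 16 8 11 18 7 2 12))^2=(1 15 14 4 3 16 11 7 12 13 17 10 5 6 8 18 2)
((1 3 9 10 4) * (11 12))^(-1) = (1 4 10 9 3)(11 12)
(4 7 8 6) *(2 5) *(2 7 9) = (2 5 7 8 6 4 9) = [0, 1, 5, 3, 9, 7, 4, 8, 6, 2]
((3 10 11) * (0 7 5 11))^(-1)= (0 10 3 11 5 7)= ((0 7 5 11 3 10))^(-1)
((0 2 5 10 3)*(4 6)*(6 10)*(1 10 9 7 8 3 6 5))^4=(0 6 8 1 9)(2 4 3 10 7)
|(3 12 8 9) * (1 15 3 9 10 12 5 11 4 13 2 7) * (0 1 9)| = 33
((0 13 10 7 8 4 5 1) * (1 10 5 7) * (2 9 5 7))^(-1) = (0 1 10 5 9 2 4 8 7 13)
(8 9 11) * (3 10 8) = (3 10 8 9 11) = [0, 1, 2, 10, 4, 5, 6, 7, 9, 11, 8, 3]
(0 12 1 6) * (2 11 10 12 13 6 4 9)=(0 13 6)(1 4 9 2 11 10 12)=[13, 4, 11, 3, 9, 5, 0, 7, 8, 2, 12, 10, 1, 6]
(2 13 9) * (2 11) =(2 13 9 11) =[0, 1, 13, 3, 4, 5, 6, 7, 8, 11, 10, 2, 12, 9]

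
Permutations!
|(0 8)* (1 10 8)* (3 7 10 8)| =3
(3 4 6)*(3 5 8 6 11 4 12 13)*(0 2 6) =(0 2 6 5 8)(3 12 13)(4 11) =[2, 1, 6, 12, 11, 8, 5, 7, 0, 9, 10, 4, 13, 3]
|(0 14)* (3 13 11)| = 6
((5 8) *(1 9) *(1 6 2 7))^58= (1 2 9 7 6)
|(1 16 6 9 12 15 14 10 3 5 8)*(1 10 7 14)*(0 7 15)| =36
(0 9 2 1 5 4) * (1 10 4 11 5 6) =[9, 6, 10, 3, 0, 11, 1, 7, 8, 2, 4, 5] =(0 9 2 10 4)(1 6)(5 11)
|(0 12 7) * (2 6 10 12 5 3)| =8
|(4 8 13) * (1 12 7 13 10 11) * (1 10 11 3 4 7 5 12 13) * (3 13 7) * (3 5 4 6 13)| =|(1 7)(3 6 13 5 12 4 8 11 10)| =18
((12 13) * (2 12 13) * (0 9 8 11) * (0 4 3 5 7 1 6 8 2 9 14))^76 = (14)(1 4)(2 12 9)(3 6)(5 8)(7 11) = ((0 14)(1 6 8 11 4 3 5 7)(2 12 9))^76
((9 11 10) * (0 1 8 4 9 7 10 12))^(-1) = (0 12 11 9 4 8 1)(7 10)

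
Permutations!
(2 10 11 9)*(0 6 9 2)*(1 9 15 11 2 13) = (0 6 15 11 13 1 9)(2 10) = [6, 9, 10, 3, 4, 5, 15, 7, 8, 0, 2, 13, 12, 1, 14, 11]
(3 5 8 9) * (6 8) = [0, 1, 2, 5, 4, 6, 8, 7, 9, 3] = (3 5 6 8 9)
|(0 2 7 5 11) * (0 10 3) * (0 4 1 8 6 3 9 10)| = 10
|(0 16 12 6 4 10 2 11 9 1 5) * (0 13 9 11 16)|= |(1 5 13 9)(2 16 12 6 4 10)|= 12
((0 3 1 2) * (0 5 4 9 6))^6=((0 3 1 2 5 4 9 6))^6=(0 9 5 1)(2 3 6 4)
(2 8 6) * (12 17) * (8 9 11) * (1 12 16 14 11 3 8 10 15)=(1 12 17 16 14 11 10 15)(2 9 3 8 6)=[0, 12, 9, 8, 4, 5, 2, 7, 6, 3, 15, 10, 17, 13, 11, 1, 14, 16]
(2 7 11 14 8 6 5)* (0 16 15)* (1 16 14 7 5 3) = (0 14 8 6 3 1 16 15)(2 5)(7 11) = [14, 16, 5, 1, 4, 2, 3, 11, 6, 9, 10, 7, 12, 13, 8, 0, 15]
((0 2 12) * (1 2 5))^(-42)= (0 2 5 12 1)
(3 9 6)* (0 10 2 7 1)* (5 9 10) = (0 5 9 6 3 10 2 7 1) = [5, 0, 7, 10, 4, 9, 3, 1, 8, 6, 2]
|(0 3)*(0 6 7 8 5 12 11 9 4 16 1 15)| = 13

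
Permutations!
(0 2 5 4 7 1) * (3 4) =[2, 0, 5, 4, 7, 3, 6, 1] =(0 2 5 3 4 7 1)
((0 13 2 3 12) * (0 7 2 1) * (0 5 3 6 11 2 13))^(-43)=(1 13 7 12 3 5)(2 11 6)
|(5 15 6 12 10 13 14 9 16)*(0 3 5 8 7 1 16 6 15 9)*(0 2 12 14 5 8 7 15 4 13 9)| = |(0 3 8 15 4 13 5)(1 16 7)(2 12 10 9 6 14)| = 42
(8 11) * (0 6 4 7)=(0 6 4 7)(8 11)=[6, 1, 2, 3, 7, 5, 4, 0, 11, 9, 10, 8]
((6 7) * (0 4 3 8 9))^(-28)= (0 3 9 4 8)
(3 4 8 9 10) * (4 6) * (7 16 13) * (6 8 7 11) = (3 8 9 10)(4 7 16 13 11 6) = [0, 1, 2, 8, 7, 5, 4, 16, 9, 10, 3, 6, 12, 11, 14, 15, 13]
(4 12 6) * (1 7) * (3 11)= (1 7)(3 11)(4 12 6)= [0, 7, 2, 11, 12, 5, 4, 1, 8, 9, 10, 3, 6]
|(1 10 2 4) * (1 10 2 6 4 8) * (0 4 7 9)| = |(0 4 10 6 7 9)(1 2 8)| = 6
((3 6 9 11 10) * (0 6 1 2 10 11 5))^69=((11)(0 6 9 5)(1 2 10 3))^69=(11)(0 6 9 5)(1 2 10 3)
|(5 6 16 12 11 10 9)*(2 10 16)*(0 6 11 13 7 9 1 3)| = |(0 6 2 10 1 3)(5 11 16 12 13 7 9)| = 42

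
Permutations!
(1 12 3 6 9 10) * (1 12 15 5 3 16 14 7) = (1 15 5 3 6 9 10 12 16 14 7) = [0, 15, 2, 6, 4, 3, 9, 1, 8, 10, 12, 11, 16, 13, 7, 5, 14]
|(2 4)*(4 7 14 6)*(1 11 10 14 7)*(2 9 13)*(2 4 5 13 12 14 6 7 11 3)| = 30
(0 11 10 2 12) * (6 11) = (0 6 11 10 2 12) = [6, 1, 12, 3, 4, 5, 11, 7, 8, 9, 2, 10, 0]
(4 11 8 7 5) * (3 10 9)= (3 10 9)(4 11 8 7 5)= [0, 1, 2, 10, 11, 4, 6, 5, 7, 3, 9, 8]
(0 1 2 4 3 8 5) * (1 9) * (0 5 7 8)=(0 9 1 2 4 3)(7 8)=[9, 2, 4, 0, 3, 5, 6, 8, 7, 1]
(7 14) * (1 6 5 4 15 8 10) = (1 6 5 4 15 8 10)(7 14) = [0, 6, 2, 3, 15, 4, 5, 14, 10, 9, 1, 11, 12, 13, 7, 8]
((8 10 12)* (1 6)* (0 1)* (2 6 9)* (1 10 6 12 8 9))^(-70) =(0 8)(2 9 12)(6 10)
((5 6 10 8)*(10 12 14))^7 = (5 6 12 14 10 8)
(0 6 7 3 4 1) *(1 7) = [6, 0, 2, 4, 7, 5, 1, 3] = (0 6 1)(3 4 7)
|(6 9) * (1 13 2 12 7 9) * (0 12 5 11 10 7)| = 18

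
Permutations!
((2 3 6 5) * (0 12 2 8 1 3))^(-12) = ((0 12 2)(1 3 6 5 8))^(-12) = (12)(1 5 3 8 6)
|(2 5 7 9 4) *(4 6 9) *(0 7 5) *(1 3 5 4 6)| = |(0 7 6 9 1 3 5 4 2)| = 9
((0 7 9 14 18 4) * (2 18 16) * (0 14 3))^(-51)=((0 7 9 3)(2 18 4 14 16))^(-51)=(0 7 9 3)(2 16 14 4 18)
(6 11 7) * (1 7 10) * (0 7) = (0 7 6 11 10 1) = [7, 0, 2, 3, 4, 5, 11, 6, 8, 9, 1, 10]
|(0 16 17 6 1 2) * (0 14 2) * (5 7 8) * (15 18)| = 30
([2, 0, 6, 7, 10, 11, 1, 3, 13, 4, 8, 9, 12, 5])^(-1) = [1, 6, 0, 7, 9, 13, 2, 3, 10, 11, 4, 5, 12, 8]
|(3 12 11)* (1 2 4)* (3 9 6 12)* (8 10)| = |(1 2 4)(6 12 11 9)(8 10)| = 12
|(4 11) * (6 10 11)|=4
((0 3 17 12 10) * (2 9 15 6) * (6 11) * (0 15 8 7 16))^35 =((0 3 17 12 10 15 11 6 2 9 8 7 16))^35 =(0 9 15 3 8 11 17 7 6 12 16 2 10)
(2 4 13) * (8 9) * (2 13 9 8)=(13)(2 4 9)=[0, 1, 4, 3, 9, 5, 6, 7, 8, 2, 10, 11, 12, 13]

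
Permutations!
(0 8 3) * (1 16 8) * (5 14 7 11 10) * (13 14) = (0 1 16 8 3)(5 13 14 7 11 10) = [1, 16, 2, 0, 4, 13, 6, 11, 3, 9, 5, 10, 12, 14, 7, 15, 8]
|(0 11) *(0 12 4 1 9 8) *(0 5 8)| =6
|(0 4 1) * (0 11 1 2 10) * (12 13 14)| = 12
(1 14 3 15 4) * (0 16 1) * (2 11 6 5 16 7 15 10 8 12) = (0 7 15 4)(1 14 3 10 8 12 2 11 6 5 16) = [7, 14, 11, 10, 0, 16, 5, 15, 12, 9, 8, 6, 2, 13, 3, 4, 1]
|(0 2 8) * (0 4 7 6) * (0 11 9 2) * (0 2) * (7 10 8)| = 6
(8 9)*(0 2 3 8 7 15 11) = [2, 1, 3, 8, 4, 5, 6, 15, 9, 7, 10, 0, 12, 13, 14, 11] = (0 2 3 8 9 7 15 11)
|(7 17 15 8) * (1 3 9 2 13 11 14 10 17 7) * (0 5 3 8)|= 22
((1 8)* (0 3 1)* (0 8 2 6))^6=(8)(0 3 1 2 6)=((8)(0 3 1 2 6))^6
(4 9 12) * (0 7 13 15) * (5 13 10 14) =(0 7 10 14 5 13 15)(4 9 12) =[7, 1, 2, 3, 9, 13, 6, 10, 8, 12, 14, 11, 4, 15, 5, 0]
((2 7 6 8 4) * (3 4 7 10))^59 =(2 4 3 10)(6 7 8)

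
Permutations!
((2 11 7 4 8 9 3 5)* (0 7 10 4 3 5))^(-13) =(0 3 7)(2 11 10 4 8 9 5)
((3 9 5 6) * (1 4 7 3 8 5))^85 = ((1 4 7 3 9)(5 6 8))^85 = (9)(5 6 8)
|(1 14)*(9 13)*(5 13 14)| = 5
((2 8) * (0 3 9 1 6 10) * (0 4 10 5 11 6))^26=(0 9)(1 3)(5 6 11)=((0 3 9 1)(2 8)(4 10)(5 11 6))^26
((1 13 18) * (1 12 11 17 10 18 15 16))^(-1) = (1 16 15 13)(10 17 11 12 18)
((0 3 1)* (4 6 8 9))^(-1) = ((0 3 1)(4 6 8 9))^(-1) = (0 1 3)(4 9 8 6)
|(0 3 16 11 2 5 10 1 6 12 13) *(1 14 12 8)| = |(0 3 16 11 2 5 10 14 12 13)(1 6 8)| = 30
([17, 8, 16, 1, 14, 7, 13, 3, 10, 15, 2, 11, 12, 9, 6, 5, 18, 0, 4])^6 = (1 4 5 2 13)(3 18 15 10 6)(7 16 9 8 14)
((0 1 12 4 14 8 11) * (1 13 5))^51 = ((0 13 5 1 12 4 14 8 11))^51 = (0 14 1)(4 5 11)(8 12 13)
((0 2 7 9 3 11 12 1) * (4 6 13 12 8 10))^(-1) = (0 1 12 13 6 4 10 8 11 3 9 7 2)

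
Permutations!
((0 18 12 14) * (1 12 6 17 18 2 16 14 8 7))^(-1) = (0 14 16 2)(1 7 8 12)(6 18 17)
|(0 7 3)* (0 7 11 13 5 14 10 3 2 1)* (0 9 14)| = |(0 11 13 5)(1 9 14 10 3 7 2)| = 28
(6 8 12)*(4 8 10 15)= (4 8 12 6 10 15)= [0, 1, 2, 3, 8, 5, 10, 7, 12, 9, 15, 11, 6, 13, 14, 4]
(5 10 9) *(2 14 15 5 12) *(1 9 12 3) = (1 9 3)(2 14 15 5 10 12) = [0, 9, 14, 1, 4, 10, 6, 7, 8, 3, 12, 11, 2, 13, 15, 5]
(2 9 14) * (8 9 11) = (2 11 8 9 14) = [0, 1, 11, 3, 4, 5, 6, 7, 9, 14, 10, 8, 12, 13, 2]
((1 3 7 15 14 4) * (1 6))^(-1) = (1 6 4 14 15 7 3)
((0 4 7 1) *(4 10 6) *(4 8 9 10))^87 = ((0 4 7 1)(6 8 9 10))^87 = (0 1 7 4)(6 10 9 8)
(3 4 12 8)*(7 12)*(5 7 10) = (3 4 10 5 7 12 8) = [0, 1, 2, 4, 10, 7, 6, 12, 3, 9, 5, 11, 8]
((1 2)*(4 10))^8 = (10) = ((1 2)(4 10))^8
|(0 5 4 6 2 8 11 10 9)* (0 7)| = |(0 5 4 6 2 8 11 10 9 7)| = 10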